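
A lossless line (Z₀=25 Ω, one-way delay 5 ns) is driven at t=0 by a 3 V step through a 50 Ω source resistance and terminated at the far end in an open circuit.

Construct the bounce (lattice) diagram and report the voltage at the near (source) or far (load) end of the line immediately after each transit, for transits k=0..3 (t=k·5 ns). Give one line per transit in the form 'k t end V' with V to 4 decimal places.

Γ_L=1.000000, Γ_S=0.333333; launch V₁=3·25/75=1.000000
k=0 src: V=1.0000
k=1 load: inc=1.000000, refl=1.000000·1.000000=1.0000; V=0.000000+1.000000+1.000000=2.0000
k=2 src: inc=1.000000, refl=1.000000·0.333333=0.3333; V=1.000000+1.000000+0.333333=2.3333
k=3 load: inc=0.333333, refl=0.333333·1.000000=0.3333; V=2.000000+0.333333+0.333333=2.6667

0 0 source 1.0000
1 5 load 2.0000
2 10 source 2.3333
3 15 load 2.6667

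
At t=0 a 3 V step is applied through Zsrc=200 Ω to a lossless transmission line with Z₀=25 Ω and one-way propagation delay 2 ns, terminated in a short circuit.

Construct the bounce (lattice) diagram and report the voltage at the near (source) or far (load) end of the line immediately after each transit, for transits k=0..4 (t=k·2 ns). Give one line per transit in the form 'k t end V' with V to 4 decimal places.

0 0 source 0.3333
1 2 load 0.0000
2 4 source -0.2593
3 6 load 0.0000
4 8 source 0.2016

Γ_L=-1.000000, Γ_S=0.777778; launch V₁=3·25/225=0.333333
k=0 src: V=0.3333
k=1 load: inc=0.333333, refl=0.333333·-1.000000=-0.3333; V=0.000000+0.333333+-0.333333=0.0000
k=2 src: inc=-0.333333, refl=-0.333333·0.777778=-0.2593; V=0.333333+-0.333333+-0.259259=-0.2593
k=3 load: inc=-0.259259, refl=-0.259259·-1.000000=0.2593; V=0.000000+-0.259259+0.259259=0.0000
k=4 src: inc=0.259259, refl=0.259259·0.777778=0.2016; V=-0.259259+0.259259+0.201646=0.2016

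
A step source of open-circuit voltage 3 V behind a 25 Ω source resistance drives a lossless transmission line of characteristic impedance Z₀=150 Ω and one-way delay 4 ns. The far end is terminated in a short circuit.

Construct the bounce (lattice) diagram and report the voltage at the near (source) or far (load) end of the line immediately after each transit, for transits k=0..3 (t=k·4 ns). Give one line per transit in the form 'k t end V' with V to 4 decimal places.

Γ_L=-1.000000, Γ_S=-0.714286; launch V₁=3·150/175=2.571429
k=0 src: V=2.5714
k=1 load: inc=2.571429, refl=2.571429·-1.000000=-2.5714; V=0.000000+2.571429+-2.571429=0.0000
k=2 src: inc=-2.571429, refl=-2.571429·-0.714286=1.8367; V=2.571429+-2.571429+1.836735=1.8367
k=3 load: inc=1.836735, refl=1.836735·-1.000000=-1.8367; V=0.000000+1.836735+-1.836735=0.0000

0 0 source 2.5714
1 4 load 0.0000
2 8 source 1.8367
3 12 load 0.0000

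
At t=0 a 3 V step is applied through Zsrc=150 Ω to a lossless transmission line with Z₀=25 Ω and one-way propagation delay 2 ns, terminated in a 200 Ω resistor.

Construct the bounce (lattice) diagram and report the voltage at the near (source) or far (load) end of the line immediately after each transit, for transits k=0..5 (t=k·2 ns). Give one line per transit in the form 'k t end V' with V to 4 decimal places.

Γ_L=0.777778, Γ_S=0.714286; launch V₁=3·25/175=0.428571
k=0 src: V=0.4286
k=1 load: inc=0.428571, refl=0.428571·0.777778=0.3333; V=0.000000+0.428571+0.333333=0.7619
k=2 src: inc=0.333333, refl=0.333333·0.714286=0.2381; V=0.428571+0.333333+0.238095=1.0000
k=3 load: inc=0.238095, refl=0.238095·0.777778=0.1852; V=0.761905+0.238095+0.185185=1.1852
k=4 src: inc=0.185185, refl=0.185185·0.714286=0.1323; V=1.000000+0.185185+0.132275=1.3175
k=5 load: inc=0.132275, refl=0.132275·0.777778=0.1029; V=1.185185+0.132275+0.102881=1.4203

0 0 source 0.4286
1 2 load 0.7619
2 4 source 1.0000
3 6 load 1.1852
4 8 source 1.3175
5 10 load 1.4203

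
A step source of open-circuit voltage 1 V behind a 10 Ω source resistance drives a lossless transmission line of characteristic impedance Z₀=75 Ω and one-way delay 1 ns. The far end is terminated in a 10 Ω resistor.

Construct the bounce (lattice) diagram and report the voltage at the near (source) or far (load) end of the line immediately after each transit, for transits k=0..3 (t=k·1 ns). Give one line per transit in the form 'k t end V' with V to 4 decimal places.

Γ_L=-0.764706, Γ_S=-0.764706; launch V₁=1·75/85=0.882353
k=0 src: V=0.8824
k=1 load: inc=0.882353, refl=0.882353·-0.764706=-0.6747; V=0.000000+0.882353+-0.674740=0.2076
k=2 src: inc=-0.674740, refl=-0.674740·-0.764706=0.5160; V=0.882353+-0.674740+0.515978=0.7236
k=3 load: inc=0.515978, refl=0.515978·-0.764706=-0.3946; V=0.207612+0.515978+-0.394571=0.3290

0 0 source 0.8824
1 1 load 0.2076
2 2 source 0.7236
3 3 load 0.3290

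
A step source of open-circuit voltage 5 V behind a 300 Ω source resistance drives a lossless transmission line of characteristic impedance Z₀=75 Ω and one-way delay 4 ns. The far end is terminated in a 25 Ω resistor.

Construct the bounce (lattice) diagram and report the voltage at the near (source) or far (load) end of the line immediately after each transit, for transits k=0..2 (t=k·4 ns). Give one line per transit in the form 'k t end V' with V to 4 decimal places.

0 0 source 1.0000
1 4 load 0.5000
2 8 source 0.2000

Γ_L=-0.500000, Γ_S=0.600000; launch V₁=5·75/375=1.000000
k=0 src: V=1.0000
k=1 load: inc=1.000000, refl=1.000000·-0.500000=-0.5000; V=0.000000+1.000000+-0.500000=0.5000
k=2 src: inc=-0.500000, refl=-0.500000·0.600000=-0.3000; V=1.000000+-0.500000+-0.300000=0.2000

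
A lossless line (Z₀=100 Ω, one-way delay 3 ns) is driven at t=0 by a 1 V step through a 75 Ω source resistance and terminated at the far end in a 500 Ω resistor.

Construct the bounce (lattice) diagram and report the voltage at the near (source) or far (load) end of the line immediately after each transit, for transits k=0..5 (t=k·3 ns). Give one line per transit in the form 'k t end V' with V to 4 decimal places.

0 0 source 0.5714
1 3 load 0.9524
2 6 source 0.8980
3 9 load 0.8617
4 12 source 0.8669
5 15 load 0.8703

Γ_L=0.666667, Γ_S=-0.142857; launch V₁=1·100/175=0.571429
k=0 src: V=0.5714
k=1 load: inc=0.571429, refl=0.571429·0.666667=0.3810; V=0.000000+0.571429+0.380952=0.9524
k=2 src: inc=0.380952, refl=0.380952·-0.142857=-0.0544; V=0.571429+0.380952+-0.054422=0.8980
k=3 load: inc=-0.054422, refl=-0.054422·0.666667=-0.0363; V=0.952381+-0.054422+-0.036281=0.8617
k=4 src: inc=-0.036281, refl=-0.036281·-0.142857=0.0052; V=0.897959+-0.036281+0.005183=0.8669
k=5 load: inc=0.005183, refl=0.005183·0.666667=0.0035; V=0.861678+0.005183+0.003455=0.8703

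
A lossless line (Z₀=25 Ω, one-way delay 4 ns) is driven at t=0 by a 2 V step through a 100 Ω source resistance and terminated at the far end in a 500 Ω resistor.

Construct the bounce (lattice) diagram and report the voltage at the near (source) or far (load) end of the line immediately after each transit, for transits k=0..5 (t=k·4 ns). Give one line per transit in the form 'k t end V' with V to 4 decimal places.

0 0 source 0.4000
1 4 load 0.7619
2 8 source 0.9790
3 12 load 1.1755
4 16 source 1.2934
5 20 load 1.4000

Γ_L=0.904762, Γ_S=0.600000; launch V₁=2·25/125=0.400000
k=0 src: V=0.4000
k=1 load: inc=0.400000, refl=0.400000·0.904762=0.3619; V=0.000000+0.400000+0.361905=0.7619
k=2 src: inc=0.361905, refl=0.361905·0.600000=0.2171; V=0.400000+0.361905+0.217143=0.9790
k=3 load: inc=0.217143, refl=0.217143·0.904762=0.1965; V=0.761905+0.217143+0.196463=1.1755
k=4 src: inc=0.196463, refl=0.196463·0.600000=0.1179; V=0.979048+0.196463+0.117878=1.2934
k=5 load: inc=0.117878, refl=0.117878·0.904762=0.1067; V=1.175510+0.117878+0.106651=1.4000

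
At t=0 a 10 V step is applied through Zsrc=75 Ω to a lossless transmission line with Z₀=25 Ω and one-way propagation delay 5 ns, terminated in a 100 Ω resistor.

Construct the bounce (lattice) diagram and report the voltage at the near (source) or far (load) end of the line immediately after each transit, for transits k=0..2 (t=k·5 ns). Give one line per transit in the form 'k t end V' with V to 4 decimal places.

0 0 source 2.5000
1 5 load 4.0000
2 10 source 4.7500

Γ_L=0.600000, Γ_S=0.500000; launch V₁=10·25/100=2.500000
k=0 src: V=2.5000
k=1 load: inc=2.500000, refl=2.500000·0.600000=1.5000; V=0.000000+2.500000+1.500000=4.0000
k=2 src: inc=1.500000, refl=1.500000·0.500000=0.7500; V=2.500000+1.500000+0.750000=4.7500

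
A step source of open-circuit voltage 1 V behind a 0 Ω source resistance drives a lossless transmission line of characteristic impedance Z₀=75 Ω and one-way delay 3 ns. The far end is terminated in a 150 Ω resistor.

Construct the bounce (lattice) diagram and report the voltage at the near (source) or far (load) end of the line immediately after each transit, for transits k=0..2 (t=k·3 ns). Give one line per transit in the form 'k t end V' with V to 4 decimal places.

0 0 source 1.0000
1 3 load 1.3333
2 6 source 1.0000

Γ_L=0.333333, Γ_S=-1.000000; launch V₁=1·75/75=1.000000
k=0 src: V=1.0000
k=1 load: inc=1.000000, refl=1.000000·0.333333=0.3333; V=0.000000+1.000000+0.333333=1.3333
k=2 src: inc=0.333333, refl=0.333333·-1.000000=-0.3333; V=1.000000+0.333333+-0.333333=1.0000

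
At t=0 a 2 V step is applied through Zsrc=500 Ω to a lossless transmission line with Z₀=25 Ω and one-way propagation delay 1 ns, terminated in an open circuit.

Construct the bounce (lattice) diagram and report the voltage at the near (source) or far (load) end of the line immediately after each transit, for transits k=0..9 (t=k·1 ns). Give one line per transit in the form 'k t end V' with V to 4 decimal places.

Γ_L=1.000000, Γ_S=0.904762; launch V₁=2·25/525=0.095238
k=0 src: V=0.0952
k=1 load: inc=0.095238, refl=0.095238·1.000000=0.0952; V=0.000000+0.095238+0.095238=0.1905
k=2 src: inc=0.095238, refl=0.095238·0.904762=0.0862; V=0.095238+0.095238+0.086168=0.2766
k=3 load: inc=0.086168, refl=0.086168·1.000000=0.0862; V=0.190476+0.086168+0.086168=0.3628
k=4 src: inc=0.086168, refl=0.086168·0.904762=0.0780; V=0.276644+0.086168+0.077961=0.4408
k=5 load: inc=0.077961, refl=0.077961·1.000000=0.0780; V=0.362812+0.077961+0.077961=0.5187
k=6 src: inc=0.077961, refl=0.077961·0.904762=0.0705; V=0.440773+0.077961+0.070536=0.5893
k=7 load: inc=0.070536, refl=0.070536·1.000000=0.0705; V=0.518734+0.070536+0.070536=0.6598
k=8 src: inc=0.070536, refl=0.070536·0.904762=0.0638; V=0.589271+0.070536+0.063819=0.7236
k=9 load: inc=0.063819, refl=0.063819·1.000000=0.0638; V=0.659807+0.063819+0.063819=0.7874

0 0 source 0.0952
1 1 load 0.1905
2 2 source 0.2766
3 3 load 0.3628
4 4 source 0.4408
5 5 load 0.5187
6 6 source 0.5893
7 7 load 0.6598
8 8 source 0.7236
9 9 load 0.7874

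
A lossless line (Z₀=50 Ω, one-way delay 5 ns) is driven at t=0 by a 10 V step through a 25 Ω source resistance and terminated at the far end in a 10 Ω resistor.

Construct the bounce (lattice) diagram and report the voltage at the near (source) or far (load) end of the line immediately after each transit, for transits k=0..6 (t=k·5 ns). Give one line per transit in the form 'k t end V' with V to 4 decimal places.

Γ_L=-0.666667, Γ_S=-0.333333; launch V₁=10·50/75=6.666667
k=0 src: V=6.6667
k=1 load: inc=6.666667, refl=6.666667·-0.666667=-4.4444; V=0.000000+6.666667+-4.444444=2.2222
k=2 src: inc=-4.444444, refl=-4.444444·-0.333333=1.4815; V=6.666667+-4.444444+1.481481=3.7037
k=3 load: inc=1.481481, refl=1.481481·-0.666667=-0.9877; V=2.222222+1.481481+-0.987654=2.7160
k=4 src: inc=-0.987654, refl=-0.987654·-0.333333=0.3292; V=3.703704+-0.987654+0.329218=3.0453
k=5 load: inc=0.329218, refl=0.329218·-0.666667=-0.2195; V=2.716049+0.329218+-0.219479=2.8258
k=6 src: inc=-0.219479, refl=-0.219479·-0.333333=0.0732; V=3.045267+-0.219479+0.073160=2.8989

0 0 source 6.6667
1 5 load 2.2222
2 10 source 3.7037
3 15 load 2.7160
4 20 source 3.0453
5 25 load 2.8258
6 30 source 2.8989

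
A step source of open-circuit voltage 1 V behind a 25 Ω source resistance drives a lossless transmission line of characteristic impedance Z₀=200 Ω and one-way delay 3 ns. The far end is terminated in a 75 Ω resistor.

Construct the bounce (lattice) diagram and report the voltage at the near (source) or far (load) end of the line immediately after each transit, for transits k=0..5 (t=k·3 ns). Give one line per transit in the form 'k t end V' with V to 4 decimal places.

0 0 source 0.8889
1 3 load 0.4848
2 6 source 0.7991
3 9 load 0.6563
4 12 source 0.7674
5 15 load 0.7169

Γ_L=-0.454545, Γ_S=-0.777778; launch V₁=1·200/225=0.888889
k=0 src: V=0.8889
k=1 load: inc=0.888889, refl=0.888889·-0.454545=-0.4040; V=0.000000+0.888889+-0.404040=0.4848
k=2 src: inc=-0.404040, refl=-0.404040·-0.777778=0.3143; V=0.888889+-0.404040+0.314254=0.7991
k=3 load: inc=0.314254, refl=0.314254·-0.454545=-0.1428; V=0.484848+0.314254+-0.142843=0.6563
k=4 src: inc=-0.142843, refl=-0.142843·-0.777778=0.1111; V=0.799102+-0.142843+0.111100=0.7674
k=5 load: inc=0.111100, refl=0.111100·-0.454545=-0.0505; V=0.656260+0.111100+-0.050500=0.7169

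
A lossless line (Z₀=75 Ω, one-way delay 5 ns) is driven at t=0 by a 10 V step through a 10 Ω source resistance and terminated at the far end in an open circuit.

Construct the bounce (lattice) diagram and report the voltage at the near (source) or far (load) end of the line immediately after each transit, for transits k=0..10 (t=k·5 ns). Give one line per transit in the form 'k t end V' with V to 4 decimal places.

0 0 source 8.8235
1 5 load 17.6471
2 10 source 10.8997
3 15 load 4.1522
4 20 source 9.3120
5 25 load 14.4718
6 30 source 10.5261
7 35 load 6.5804
8 40 source 9.5977
9 45 load 12.6150
10 50 source 10.3076

Γ_L=1.000000, Γ_S=-0.764706; launch V₁=10·75/85=8.823529
k=0 src: V=8.8235
k=1 load: inc=8.823529, refl=8.823529·1.000000=8.8235; V=0.000000+8.823529+8.823529=17.6471
k=2 src: inc=8.823529, refl=8.823529·-0.764706=-6.7474; V=8.823529+8.823529+-6.747405=10.8997
k=3 load: inc=-6.747405, refl=-6.747405·1.000000=-6.7474; V=17.647059+-6.747405+-6.747405=4.1522
k=4 src: inc=-6.747405, refl=-6.747405·-0.764706=5.1598; V=10.899654+-6.747405+5.159780=9.3120
k=5 load: inc=5.159780, refl=5.159780·1.000000=5.1598; V=4.152249+5.159780+5.159780=14.4718
k=6 src: inc=5.159780, refl=5.159780·-0.764706=-3.9457; V=9.312029+5.159780+-3.945714=10.5261
k=7 load: inc=-3.945714, refl=-3.945714·1.000000=-3.9457; V=14.471809+-3.945714+-3.945714=6.5804
k=8 src: inc=-3.945714, refl=-3.945714·-0.764706=3.0173; V=10.526095+-3.945714+3.017311=9.5977
k=9 load: inc=3.017311, refl=3.017311·1.000000=3.0173; V=6.580381+3.017311+3.017311=12.6150
k=10 src: inc=3.017311, refl=3.017311·-0.764706=-2.3074; V=9.597692+3.017311+-2.307355=10.3076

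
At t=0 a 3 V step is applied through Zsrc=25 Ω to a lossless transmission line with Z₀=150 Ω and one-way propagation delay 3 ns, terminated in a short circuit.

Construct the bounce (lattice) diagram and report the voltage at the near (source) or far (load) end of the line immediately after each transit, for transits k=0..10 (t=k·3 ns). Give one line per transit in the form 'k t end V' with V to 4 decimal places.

0 0 source 2.5714
1 3 load 0.0000
2 6 source 1.8367
3 9 load 0.0000
4 12 source 1.3120
5 15 load 0.0000
6 18 source 0.9371
7 21 load 0.0000
8 24 source 0.6694
9 27 load 0.0000
10 30 source 0.4781

Γ_L=-1.000000, Γ_S=-0.714286; launch V₁=3·150/175=2.571429
k=0 src: V=2.5714
k=1 load: inc=2.571429, refl=2.571429·-1.000000=-2.5714; V=0.000000+2.571429+-2.571429=0.0000
k=2 src: inc=-2.571429, refl=-2.571429·-0.714286=1.8367; V=2.571429+-2.571429+1.836735=1.8367
k=3 load: inc=1.836735, refl=1.836735·-1.000000=-1.8367; V=0.000000+1.836735+-1.836735=0.0000
k=4 src: inc=-1.836735, refl=-1.836735·-0.714286=1.3120; V=1.836735+-1.836735+1.311953=1.3120
k=5 load: inc=1.311953, refl=1.311953·-1.000000=-1.3120; V=0.000000+1.311953+-1.311953=0.0000
k=6 src: inc=-1.311953, refl=-1.311953·-0.714286=0.9371; V=1.311953+-1.311953+0.937110=0.9371
k=7 load: inc=0.937110, refl=0.937110·-1.000000=-0.9371; V=0.000000+0.937110+-0.937110=0.0000
k=8 src: inc=-0.937110, refl=-0.937110·-0.714286=0.6694; V=0.937110+-0.937110+0.669364=0.6694
k=9 load: inc=0.669364, refl=0.669364·-1.000000=-0.6694; V=0.000000+0.669364+-0.669364=0.0000
k=10 src: inc=-0.669364, refl=-0.669364·-0.714286=0.4781; V=0.669364+-0.669364+0.478117=0.4781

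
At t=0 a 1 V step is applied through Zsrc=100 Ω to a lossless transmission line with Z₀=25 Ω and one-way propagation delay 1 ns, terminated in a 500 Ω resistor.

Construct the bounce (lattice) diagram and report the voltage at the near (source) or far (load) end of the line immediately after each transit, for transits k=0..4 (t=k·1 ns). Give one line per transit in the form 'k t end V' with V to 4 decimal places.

Γ_L=0.904762, Γ_S=0.600000; launch V₁=1·25/125=0.200000
k=0 src: V=0.2000
k=1 load: inc=0.200000, refl=0.200000·0.904762=0.1810; V=0.000000+0.200000+0.180952=0.3810
k=2 src: inc=0.180952, refl=0.180952·0.600000=0.1086; V=0.200000+0.180952+0.108571=0.4895
k=3 load: inc=0.108571, refl=0.108571·0.904762=0.0982; V=0.380952+0.108571+0.098231=0.5878
k=4 src: inc=0.098231, refl=0.098231·0.600000=0.0589; V=0.489524+0.098231+0.058939=0.6467

0 0 source 0.2000
1 1 load 0.3810
2 2 source 0.4895
3 3 load 0.5878
4 4 source 0.6467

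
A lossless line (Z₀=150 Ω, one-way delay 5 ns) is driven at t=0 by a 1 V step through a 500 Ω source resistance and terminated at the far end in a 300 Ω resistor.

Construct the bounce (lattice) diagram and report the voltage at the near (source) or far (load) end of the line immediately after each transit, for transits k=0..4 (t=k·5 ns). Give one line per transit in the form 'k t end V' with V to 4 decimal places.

0 0 source 0.2308
1 5 load 0.3077
2 10 source 0.3491
3 15 load 0.3629
4 20 source 0.3704

Γ_L=0.333333, Γ_S=0.538462; launch V₁=1·150/650=0.230769
k=0 src: V=0.2308
k=1 load: inc=0.230769, refl=0.230769·0.333333=0.0769; V=0.000000+0.230769+0.076923=0.3077
k=2 src: inc=0.076923, refl=0.076923·0.538462=0.0414; V=0.230769+0.076923+0.041420=0.3491
k=3 load: inc=0.041420, refl=0.041420·0.333333=0.0138; V=0.307692+0.041420+0.013807=0.3629
k=4 src: inc=0.013807, refl=0.013807·0.538462=0.0074; V=0.349112+0.013807+0.007434=0.3704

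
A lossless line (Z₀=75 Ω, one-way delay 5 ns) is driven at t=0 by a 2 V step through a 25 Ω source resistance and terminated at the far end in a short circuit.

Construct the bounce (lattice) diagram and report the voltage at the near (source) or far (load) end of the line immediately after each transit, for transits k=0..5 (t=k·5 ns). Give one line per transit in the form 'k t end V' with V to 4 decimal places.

0 0 source 1.5000
1 5 load 0.0000
2 10 source 0.7500
3 15 load 0.0000
4 20 source 0.3750
5 25 load 0.0000

Γ_L=-1.000000, Γ_S=-0.500000; launch V₁=2·75/100=1.500000
k=0 src: V=1.5000
k=1 load: inc=1.500000, refl=1.500000·-1.000000=-1.5000; V=0.000000+1.500000+-1.500000=0.0000
k=2 src: inc=-1.500000, refl=-1.500000·-0.500000=0.7500; V=1.500000+-1.500000+0.750000=0.7500
k=3 load: inc=0.750000, refl=0.750000·-1.000000=-0.7500; V=0.000000+0.750000+-0.750000=0.0000
k=4 src: inc=-0.750000, refl=-0.750000·-0.500000=0.3750; V=0.750000+-0.750000+0.375000=0.3750
k=5 load: inc=0.375000, refl=0.375000·-1.000000=-0.3750; V=0.000000+0.375000+-0.375000=0.0000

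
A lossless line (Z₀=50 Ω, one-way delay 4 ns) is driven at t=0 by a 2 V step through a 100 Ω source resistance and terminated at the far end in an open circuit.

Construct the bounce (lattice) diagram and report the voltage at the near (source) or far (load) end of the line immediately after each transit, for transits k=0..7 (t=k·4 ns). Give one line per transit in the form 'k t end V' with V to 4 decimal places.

Γ_L=1.000000, Γ_S=0.333333; launch V₁=2·50/150=0.666667
k=0 src: V=0.6667
k=1 load: inc=0.666667, refl=0.666667·1.000000=0.6667; V=0.000000+0.666667+0.666667=1.3333
k=2 src: inc=0.666667, refl=0.666667·0.333333=0.2222; V=0.666667+0.666667+0.222222=1.5556
k=3 load: inc=0.222222, refl=0.222222·1.000000=0.2222; V=1.333333+0.222222+0.222222=1.7778
k=4 src: inc=0.222222, refl=0.222222·0.333333=0.0741; V=1.555556+0.222222+0.074074=1.8519
k=5 load: inc=0.074074, refl=0.074074·1.000000=0.0741; V=1.777778+0.074074+0.074074=1.9259
k=6 src: inc=0.074074, refl=0.074074·0.333333=0.0247; V=1.851852+0.074074+0.024691=1.9506
k=7 load: inc=0.024691, refl=0.024691·1.000000=0.0247; V=1.925926+0.024691+0.024691=1.9753

0 0 source 0.6667
1 4 load 1.3333
2 8 source 1.5556
3 12 load 1.7778
4 16 source 1.8519
5 20 load 1.9259
6 24 source 1.9506
7 28 load 1.9753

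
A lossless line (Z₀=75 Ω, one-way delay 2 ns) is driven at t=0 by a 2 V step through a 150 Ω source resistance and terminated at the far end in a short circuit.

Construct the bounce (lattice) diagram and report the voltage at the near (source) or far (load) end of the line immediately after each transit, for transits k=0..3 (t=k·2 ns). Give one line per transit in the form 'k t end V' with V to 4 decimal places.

Γ_L=-1.000000, Γ_S=0.333333; launch V₁=2·75/225=0.666667
k=0 src: V=0.6667
k=1 load: inc=0.666667, refl=0.666667·-1.000000=-0.6667; V=0.000000+0.666667+-0.666667=0.0000
k=2 src: inc=-0.666667, refl=-0.666667·0.333333=-0.2222; V=0.666667+-0.666667+-0.222222=-0.2222
k=3 load: inc=-0.222222, refl=-0.222222·-1.000000=0.2222; V=0.000000+-0.222222+0.222222=0.0000

0 0 source 0.6667
1 2 load 0.0000
2 4 source -0.2222
3 6 load 0.0000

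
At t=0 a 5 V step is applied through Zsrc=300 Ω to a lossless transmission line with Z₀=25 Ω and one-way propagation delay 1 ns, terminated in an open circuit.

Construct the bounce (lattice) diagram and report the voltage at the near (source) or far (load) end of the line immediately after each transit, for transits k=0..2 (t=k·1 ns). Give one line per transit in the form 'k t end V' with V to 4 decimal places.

0 0 source 0.3846
1 1 load 0.7692
2 2 source 1.0947

Γ_L=1.000000, Γ_S=0.846154; launch V₁=5·25/325=0.384615
k=0 src: V=0.3846
k=1 load: inc=0.384615, refl=0.384615·1.000000=0.3846; V=0.000000+0.384615+0.384615=0.7692
k=2 src: inc=0.384615, refl=0.384615·0.846154=0.3254; V=0.384615+0.384615+0.325444=1.0947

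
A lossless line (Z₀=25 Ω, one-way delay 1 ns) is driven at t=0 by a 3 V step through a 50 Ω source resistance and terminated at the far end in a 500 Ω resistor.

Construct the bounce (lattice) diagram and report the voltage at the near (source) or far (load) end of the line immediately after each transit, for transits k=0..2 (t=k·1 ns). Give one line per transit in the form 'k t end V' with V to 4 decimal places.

0 0 source 1.0000
1 1 load 1.9048
2 2 source 2.2063

Γ_L=0.904762, Γ_S=0.333333; launch V₁=3·25/75=1.000000
k=0 src: V=1.0000
k=1 load: inc=1.000000, refl=1.000000·0.904762=0.9048; V=0.000000+1.000000+0.904762=1.9048
k=2 src: inc=0.904762, refl=0.904762·0.333333=0.3016; V=1.000000+0.904762+0.301587=2.2063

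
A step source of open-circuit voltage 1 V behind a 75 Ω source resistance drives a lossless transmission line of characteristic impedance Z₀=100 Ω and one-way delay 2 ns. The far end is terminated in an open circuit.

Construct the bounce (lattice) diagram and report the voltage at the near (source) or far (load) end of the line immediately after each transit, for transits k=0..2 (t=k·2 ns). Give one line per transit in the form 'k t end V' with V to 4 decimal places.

0 0 source 0.5714
1 2 load 1.1429
2 4 source 1.0612

Γ_L=1.000000, Γ_S=-0.142857; launch V₁=1·100/175=0.571429
k=0 src: V=0.5714
k=1 load: inc=0.571429, refl=0.571429·1.000000=0.5714; V=0.000000+0.571429+0.571429=1.1429
k=2 src: inc=0.571429, refl=0.571429·-0.142857=-0.0816; V=0.571429+0.571429+-0.081633=1.0612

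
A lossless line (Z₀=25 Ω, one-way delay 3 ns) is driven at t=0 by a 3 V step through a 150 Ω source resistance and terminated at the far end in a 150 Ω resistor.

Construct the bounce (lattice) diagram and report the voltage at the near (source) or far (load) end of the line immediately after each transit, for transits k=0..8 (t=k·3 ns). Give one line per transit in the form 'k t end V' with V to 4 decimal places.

0 0 source 0.4286
1 3 load 0.7347
2 6 source 0.9534
3 9 load 1.1095
4 12 source 1.2211
5 15 load 1.3008
6 18 source 1.3577
7 21 load 1.3984
8 24 source 1.4274

Γ_L=0.714286, Γ_S=0.714286; launch V₁=3·25/175=0.428571
k=0 src: V=0.4286
k=1 load: inc=0.428571, refl=0.428571·0.714286=0.3061; V=0.000000+0.428571+0.306122=0.7347
k=2 src: inc=0.306122, refl=0.306122·0.714286=0.2187; V=0.428571+0.306122+0.218659=0.9534
k=3 load: inc=0.218659, refl=0.218659·0.714286=0.1562; V=0.734694+0.218659+0.156185=1.1095
k=4 src: inc=0.156185, refl=0.156185·0.714286=0.1116; V=0.953353+0.156185+0.111561=1.2211
k=5 load: inc=0.111561, refl=0.111561·0.714286=0.0797; V=1.109538+0.111561+0.079686=1.3008
k=6 src: inc=0.079686, refl=0.079686·0.714286=0.0569; V=1.221098+0.079686+0.056919=1.3577
k=7 load: inc=0.056919, refl=0.056919·0.714286=0.0407; V=1.300785+0.056919+0.040656=1.3984
k=8 src: inc=0.040656, refl=0.040656·0.714286=0.0290; V=1.357703+0.040656+0.029040=1.4274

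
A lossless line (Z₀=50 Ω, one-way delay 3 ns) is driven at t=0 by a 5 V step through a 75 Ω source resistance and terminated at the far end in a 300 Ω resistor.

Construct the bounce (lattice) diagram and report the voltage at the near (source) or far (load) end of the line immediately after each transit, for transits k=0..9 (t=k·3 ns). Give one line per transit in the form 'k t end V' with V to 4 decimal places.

Γ_L=0.714286, Γ_S=0.200000; launch V₁=5·50/125=2.000000
k=0 src: V=2.0000
k=1 load: inc=2.000000, refl=2.000000·0.714286=1.4286; V=0.000000+2.000000+1.428571=3.4286
k=2 src: inc=1.428571, refl=1.428571·0.200000=0.2857; V=2.000000+1.428571+0.285714=3.7143
k=3 load: inc=0.285714, refl=0.285714·0.714286=0.2041; V=3.428571+0.285714+0.204082=3.9184
k=4 src: inc=0.204082, refl=0.204082·0.200000=0.0408; V=3.714286+0.204082+0.040816=3.9592
k=5 load: inc=0.040816, refl=0.040816·0.714286=0.0292; V=3.918367+0.040816+0.029155=3.9883
k=6 src: inc=0.029155, refl=0.029155·0.200000=0.0058; V=3.959184+0.029155+0.005831=3.9942
k=7 load: inc=0.005831, refl=0.005831·0.714286=0.0042; V=3.988338+0.005831+0.004165=3.9983
k=8 src: inc=0.004165, refl=0.004165·0.200000=0.0008; V=3.994169+0.004165+0.000833=3.9992
k=9 load: inc=0.000833, refl=0.000833·0.714286=0.0006; V=3.998334+0.000833+0.000595=3.9998

0 0 source 2.0000
1 3 load 3.4286
2 6 source 3.7143
3 9 load 3.9184
4 12 source 3.9592
5 15 load 3.9883
6 18 source 3.9942
7 21 load 3.9983
8 24 source 3.9992
9 27 load 3.9998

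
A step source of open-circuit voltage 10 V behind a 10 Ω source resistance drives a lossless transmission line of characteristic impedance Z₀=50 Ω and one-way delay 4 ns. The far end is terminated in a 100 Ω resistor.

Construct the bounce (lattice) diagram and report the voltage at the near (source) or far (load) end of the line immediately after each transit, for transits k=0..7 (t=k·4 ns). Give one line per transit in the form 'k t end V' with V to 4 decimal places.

Γ_L=0.333333, Γ_S=-0.666667; launch V₁=10·50/60=8.333333
k=0 src: V=8.3333
k=1 load: inc=8.333333, refl=8.333333·0.333333=2.7778; V=0.000000+8.333333+2.777778=11.1111
k=2 src: inc=2.777778, refl=2.777778·-0.666667=-1.8519; V=8.333333+2.777778+-1.851852=9.2593
k=3 load: inc=-1.851852, refl=-1.851852·0.333333=-0.6173; V=11.111111+-1.851852+-0.617284=8.6420
k=4 src: inc=-0.617284, refl=-0.617284·-0.666667=0.4115; V=9.259259+-0.617284+0.411523=9.0535
k=5 load: inc=0.411523, refl=0.411523·0.333333=0.1372; V=8.641975+0.411523+0.137174=9.1907
k=6 src: inc=0.137174, refl=0.137174·-0.666667=-0.0914; V=9.053498+0.137174+-0.091449=9.0992
k=7 load: inc=-0.091449, refl=-0.091449·0.333333=-0.0305; V=9.190672+-0.091449+-0.030483=9.0687

0 0 source 8.3333
1 4 load 11.1111
2 8 source 9.2593
3 12 load 8.6420
4 16 source 9.0535
5 20 load 9.1907
6 24 source 9.0992
7 28 load 9.0687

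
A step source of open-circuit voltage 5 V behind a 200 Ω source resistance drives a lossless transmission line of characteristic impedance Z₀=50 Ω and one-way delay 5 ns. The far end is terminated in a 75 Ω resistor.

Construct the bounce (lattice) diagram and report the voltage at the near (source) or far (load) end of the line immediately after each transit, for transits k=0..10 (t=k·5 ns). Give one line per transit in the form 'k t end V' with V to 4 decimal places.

0 0 source 1.0000
1 5 load 1.2000
2 10 source 1.3200
3 15 load 1.3440
4 20 source 1.3584
5 25 load 1.3613
6 30 source 1.3630
7 35 load 1.3634
8 40 source 1.3636
9 45 load 1.3636
10 50 source 1.3636

Γ_L=0.200000, Γ_S=0.600000; launch V₁=5·50/250=1.000000
k=0 src: V=1.0000
k=1 load: inc=1.000000, refl=1.000000·0.200000=0.2000; V=0.000000+1.000000+0.200000=1.2000
k=2 src: inc=0.200000, refl=0.200000·0.600000=0.1200; V=1.000000+0.200000+0.120000=1.3200
k=3 load: inc=0.120000, refl=0.120000·0.200000=0.0240; V=1.200000+0.120000+0.024000=1.3440
k=4 src: inc=0.024000, refl=0.024000·0.600000=0.0144; V=1.320000+0.024000+0.014400=1.3584
k=5 load: inc=0.014400, refl=0.014400·0.200000=0.0029; V=1.344000+0.014400+0.002880=1.3613
k=6 src: inc=0.002880, refl=0.002880·0.600000=0.0017; V=1.358400+0.002880+0.001728=1.3630
k=7 load: inc=0.001728, refl=0.001728·0.200000=0.0003; V=1.361280+0.001728+0.000346=1.3634
k=8 src: inc=0.000346, refl=0.000346·0.600000=0.0002; V=1.363008+0.000346+0.000207=1.3636
k=9 load: inc=0.000207, refl=0.000207·0.200000=0.0000; V=1.363354+0.000207+0.000041=1.3636
k=10 src: inc=0.000041, refl=0.000041·0.600000=0.0000; V=1.363561+0.000041+0.000025=1.3636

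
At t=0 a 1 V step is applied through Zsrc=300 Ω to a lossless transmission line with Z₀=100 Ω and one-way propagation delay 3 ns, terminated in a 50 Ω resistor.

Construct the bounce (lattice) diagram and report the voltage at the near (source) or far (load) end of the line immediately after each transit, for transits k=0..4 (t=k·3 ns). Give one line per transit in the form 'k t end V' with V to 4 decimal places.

0 0 source 0.2500
1 3 load 0.1667
2 6 source 0.1250
3 9 load 0.1389
4 12 source 0.1458

Γ_L=-0.333333, Γ_S=0.500000; launch V₁=1·100/400=0.250000
k=0 src: V=0.2500
k=1 load: inc=0.250000, refl=0.250000·-0.333333=-0.0833; V=0.000000+0.250000+-0.083333=0.1667
k=2 src: inc=-0.083333, refl=-0.083333·0.500000=-0.0417; V=0.250000+-0.083333+-0.041667=0.1250
k=3 load: inc=-0.041667, refl=-0.041667·-0.333333=0.0139; V=0.166667+-0.041667+0.013889=0.1389
k=4 src: inc=0.013889, refl=0.013889·0.500000=0.0069; V=0.125000+0.013889+0.006944=0.1458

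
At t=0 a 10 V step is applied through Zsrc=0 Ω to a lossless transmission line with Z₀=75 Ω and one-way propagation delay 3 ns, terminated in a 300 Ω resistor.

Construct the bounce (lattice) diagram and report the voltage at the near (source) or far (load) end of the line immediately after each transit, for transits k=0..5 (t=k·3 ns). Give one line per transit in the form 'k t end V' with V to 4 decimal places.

Γ_L=0.600000, Γ_S=-1.000000; launch V₁=10·75/75=10.000000
k=0 src: V=10.0000
k=1 load: inc=10.000000, refl=10.000000·0.600000=6.0000; V=0.000000+10.000000+6.000000=16.0000
k=2 src: inc=6.000000, refl=6.000000·-1.000000=-6.0000; V=10.000000+6.000000+-6.000000=10.0000
k=3 load: inc=-6.000000, refl=-6.000000·0.600000=-3.6000; V=16.000000+-6.000000+-3.600000=6.4000
k=4 src: inc=-3.600000, refl=-3.600000·-1.000000=3.6000; V=10.000000+-3.600000+3.600000=10.0000
k=5 load: inc=3.600000, refl=3.600000·0.600000=2.1600; V=6.400000+3.600000+2.160000=12.1600

0 0 source 10.0000
1 3 load 16.0000
2 6 source 10.0000
3 9 load 6.4000
4 12 source 10.0000
5 15 load 12.1600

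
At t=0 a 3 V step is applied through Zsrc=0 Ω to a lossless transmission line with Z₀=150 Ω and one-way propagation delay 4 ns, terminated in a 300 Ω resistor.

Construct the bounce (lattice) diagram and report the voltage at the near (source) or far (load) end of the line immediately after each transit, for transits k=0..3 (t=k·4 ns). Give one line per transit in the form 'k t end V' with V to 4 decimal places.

Γ_L=0.333333, Γ_S=-1.000000; launch V₁=3·150/150=3.000000
k=0 src: V=3.0000
k=1 load: inc=3.000000, refl=3.000000·0.333333=1.0000; V=0.000000+3.000000+1.000000=4.0000
k=2 src: inc=1.000000, refl=1.000000·-1.000000=-1.0000; V=3.000000+1.000000+-1.000000=3.0000
k=3 load: inc=-1.000000, refl=-1.000000·0.333333=-0.3333; V=4.000000+-1.000000+-0.333333=2.6667

0 0 source 3.0000
1 4 load 4.0000
2 8 source 3.0000
3 12 load 2.6667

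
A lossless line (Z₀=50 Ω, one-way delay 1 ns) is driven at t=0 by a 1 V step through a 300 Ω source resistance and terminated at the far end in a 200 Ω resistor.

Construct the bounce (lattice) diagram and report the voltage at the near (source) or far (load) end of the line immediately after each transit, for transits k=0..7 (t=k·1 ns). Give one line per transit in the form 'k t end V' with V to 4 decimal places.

0 0 source 0.1429
1 1 load 0.2286
2 2 source 0.2898
3 3 load 0.3265
4 4 source 0.3528
5 5 load 0.3685
6 6 source 0.3798
7 7 load 0.3865

Γ_L=0.600000, Γ_S=0.714286; launch V₁=1·50/350=0.142857
k=0 src: V=0.1429
k=1 load: inc=0.142857, refl=0.142857·0.600000=0.0857; V=0.000000+0.142857+0.085714=0.2286
k=2 src: inc=0.085714, refl=0.085714·0.714286=0.0612; V=0.142857+0.085714+0.061224=0.2898
k=3 load: inc=0.061224, refl=0.061224·0.600000=0.0367; V=0.228571+0.061224+0.036735=0.3265
k=4 src: inc=0.036735, refl=0.036735·0.714286=0.0262; V=0.289796+0.036735+0.026239=0.3528
k=5 load: inc=0.026239, refl=0.026239·0.600000=0.0157; V=0.326531+0.026239+0.015743=0.3685
k=6 src: inc=0.015743, refl=0.015743·0.714286=0.0112; V=0.352770+0.015743+0.011245=0.3798
k=7 load: inc=0.011245, refl=0.011245·0.600000=0.0067; V=0.368513+0.011245+0.006747=0.3865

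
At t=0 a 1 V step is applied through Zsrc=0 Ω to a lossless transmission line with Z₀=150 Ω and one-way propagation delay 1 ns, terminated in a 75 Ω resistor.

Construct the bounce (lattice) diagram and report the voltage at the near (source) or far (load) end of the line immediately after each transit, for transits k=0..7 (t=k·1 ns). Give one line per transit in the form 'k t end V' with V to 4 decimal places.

Γ_L=-0.333333, Γ_S=-1.000000; launch V₁=1·150/150=1.000000
k=0 src: V=1.0000
k=1 load: inc=1.000000, refl=1.000000·-0.333333=-0.3333; V=0.000000+1.000000+-0.333333=0.6667
k=2 src: inc=-0.333333, refl=-0.333333·-1.000000=0.3333; V=1.000000+-0.333333+0.333333=1.0000
k=3 load: inc=0.333333, refl=0.333333·-0.333333=-0.1111; V=0.666667+0.333333+-0.111111=0.8889
k=4 src: inc=-0.111111, refl=-0.111111·-1.000000=0.1111; V=1.000000+-0.111111+0.111111=1.0000
k=5 load: inc=0.111111, refl=0.111111·-0.333333=-0.0370; V=0.888889+0.111111+-0.037037=0.9630
k=6 src: inc=-0.037037, refl=-0.037037·-1.000000=0.0370; V=1.000000+-0.037037+0.037037=1.0000
k=7 load: inc=0.037037, refl=0.037037·-0.333333=-0.0123; V=0.962963+0.037037+-0.012346=0.9877

0 0 source 1.0000
1 1 load 0.6667
2 2 source 1.0000
3 3 load 0.8889
4 4 source 1.0000
5 5 load 0.9630
6 6 source 1.0000
7 7 load 0.9877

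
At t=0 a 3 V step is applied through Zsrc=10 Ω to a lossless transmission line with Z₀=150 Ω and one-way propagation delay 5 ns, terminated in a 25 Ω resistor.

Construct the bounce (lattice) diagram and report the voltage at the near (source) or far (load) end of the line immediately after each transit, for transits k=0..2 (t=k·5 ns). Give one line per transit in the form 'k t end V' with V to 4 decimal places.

0 0 source 2.8125
1 5 load 0.8036
2 10 source 2.5614

Γ_L=-0.714286, Γ_S=-0.875000; launch V₁=3·150/160=2.812500
k=0 src: V=2.8125
k=1 load: inc=2.812500, refl=2.812500·-0.714286=-2.0089; V=0.000000+2.812500+-2.008929=0.8036
k=2 src: inc=-2.008929, refl=-2.008929·-0.875000=1.7578; V=2.812500+-2.008929+1.757812=2.5614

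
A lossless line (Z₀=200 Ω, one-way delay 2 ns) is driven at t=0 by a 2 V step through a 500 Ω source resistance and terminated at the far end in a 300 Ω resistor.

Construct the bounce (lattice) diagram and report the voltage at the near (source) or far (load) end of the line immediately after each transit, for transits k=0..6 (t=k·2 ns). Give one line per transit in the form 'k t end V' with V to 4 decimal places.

0 0 source 0.5714
1 2 load 0.6857
2 4 source 0.7347
3 6 load 0.7445
4 8 source 0.7487
5 10 load 0.7495
6 12 source 0.7499

Γ_L=0.200000, Γ_S=0.428571; launch V₁=2·200/700=0.571429
k=0 src: V=0.5714
k=1 load: inc=0.571429, refl=0.571429·0.200000=0.1143; V=0.000000+0.571429+0.114286=0.6857
k=2 src: inc=0.114286, refl=0.114286·0.428571=0.0490; V=0.571429+0.114286+0.048980=0.7347
k=3 load: inc=0.048980, refl=0.048980·0.200000=0.0098; V=0.685714+0.048980+0.009796=0.7445
k=4 src: inc=0.009796, refl=0.009796·0.428571=0.0042; V=0.734694+0.009796+0.004198=0.7487
k=5 load: inc=0.004198, refl=0.004198·0.200000=0.0008; V=0.744490+0.004198+0.000840=0.7495
k=6 src: inc=0.000840, refl=0.000840·0.428571=0.0004; V=0.748688+0.000840+0.000360=0.7499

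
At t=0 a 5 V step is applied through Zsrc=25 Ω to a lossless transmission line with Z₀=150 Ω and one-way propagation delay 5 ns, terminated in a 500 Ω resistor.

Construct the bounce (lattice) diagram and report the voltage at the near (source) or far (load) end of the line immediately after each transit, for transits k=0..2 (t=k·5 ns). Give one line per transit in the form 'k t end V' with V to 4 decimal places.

Γ_L=0.538462, Γ_S=-0.714286; launch V₁=5·150/175=4.285714
k=0 src: V=4.2857
k=1 load: inc=4.285714, refl=4.285714·0.538462=2.3077; V=0.000000+4.285714+2.307692=6.5934
k=2 src: inc=2.307692, refl=2.307692·-0.714286=-1.6484; V=4.285714+2.307692+-1.648352=4.9451

0 0 source 4.2857
1 5 load 6.5934
2 10 source 4.9451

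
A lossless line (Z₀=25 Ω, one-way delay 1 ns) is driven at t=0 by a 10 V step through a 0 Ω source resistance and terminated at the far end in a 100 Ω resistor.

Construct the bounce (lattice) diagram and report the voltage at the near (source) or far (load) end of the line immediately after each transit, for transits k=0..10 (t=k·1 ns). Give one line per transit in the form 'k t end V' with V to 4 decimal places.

0 0 source 10.0000
1 1 load 16.0000
2 2 source 10.0000
3 3 load 6.4000
4 4 source 10.0000
5 5 load 12.1600
6 6 source 10.0000
7 7 load 8.7040
8 8 source 10.0000
9 9 load 10.7776
10 10 source 10.0000

Γ_L=0.600000, Γ_S=-1.000000; launch V₁=10·25/25=10.000000
k=0 src: V=10.0000
k=1 load: inc=10.000000, refl=10.000000·0.600000=6.0000; V=0.000000+10.000000+6.000000=16.0000
k=2 src: inc=6.000000, refl=6.000000·-1.000000=-6.0000; V=10.000000+6.000000+-6.000000=10.0000
k=3 load: inc=-6.000000, refl=-6.000000·0.600000=-3.6000; V=16.000000+-6.000000+-3.600000=6.4000
k=4 src: inc=-3.600000, refl=-3.600000·-1.000000=3.6000; V=10.000000+-3.600000+3.600000=10.0000
k=5 load: inc=3.600000, refl=3.600000·0.600000=2.1600; V=6.400000+3.600000+2.160000=12.1600
k=6 src: inc=2.160000, refl=2.160000·-1.000000=-2.1600; V=10.000000+2.160000+-2.160000=10.0000
k=7 load: inc=-2.160000, refl=-2.160000·0.600000=-1.2960; V=12.160000+-2.160000+-1.296000=8.7040
k=8 src: inc=-1.296000, refl=-1.296000·-1.000000=1.2960; V=10.000000+-1.296000+1.296000=10.0000
k=9 load: inc=1.296000, refl=1.296000·0.600000=0.7776; V=8.704000+1.296000+0.777600=10.7776
k=10 src: inc=0.777600, refl=0.777600·-1.000000=-0.7776; V=10.000000+0.777600+-0.777600=10.0000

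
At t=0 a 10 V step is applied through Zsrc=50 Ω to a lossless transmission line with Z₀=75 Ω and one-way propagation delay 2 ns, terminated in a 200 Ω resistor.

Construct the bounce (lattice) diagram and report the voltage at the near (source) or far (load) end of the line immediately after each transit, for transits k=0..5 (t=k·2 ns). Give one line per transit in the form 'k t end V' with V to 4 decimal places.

Γ_L=0.454545, Γ_S=-0.200000; launch V₁=10·75/125=6.000000
k=0 src: V=6.0000
k=1 load: inc=6.000000, refl=6.000000·0.454545=2.7273; V=0.000000+6.000000+2.727273=8.7273
k=2 src: inc=2.727273, refl=2.727273·-0.200000=-0.5455; V=6.000000+2.727273+-0.545455=8.1818
k=3 load: inc=-0.545455, refl=-0.545455·0.454545=-0.2479; V=8.727273+-0.545455+-0.247934=7.9339
k=4 src: inc=-0.247934, refl=-0.247934·-0.200000=0.0496; V=8.181818+-0.247934+0.049587=7.9835
k=5 load: inc=0.049587, refl=0.049587·0.454545=0.0225; V=7.933884+0.049587+0.022539=8.0060

0 0 source 6.0000
1 2 load 8.7273
2 4 source 8.1818
3 6 load 7.9339
4 8 source 7.9835
5 10 load 8.0060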